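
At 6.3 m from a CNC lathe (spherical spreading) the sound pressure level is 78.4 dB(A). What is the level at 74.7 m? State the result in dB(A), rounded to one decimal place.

Point-source attenuation: ΔL = 20·log₁₀(r₂/r₁) = 20·log₁₀(74.7/6.3) = 21.480 dB.
L₂ = 78.4 − 20·log₁₀(74.7/6.3) = 78.4 − 21.480 = 56.92 dB(A).

56.9 dB(A)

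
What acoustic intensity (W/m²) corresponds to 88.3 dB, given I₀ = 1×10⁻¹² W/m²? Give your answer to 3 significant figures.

I = I₀·10^(L/10) = 10⁻¹² × 10^(88.3/10) = 10^(-3.170).

0.000676 W/m²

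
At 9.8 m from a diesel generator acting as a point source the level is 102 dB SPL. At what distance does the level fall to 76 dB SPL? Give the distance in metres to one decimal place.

For a point source L₁ − L₂ = 20·log₁₀(r₂/r₁), so r₂ = r₁·10^((L₁−L₂)/20).
r₂ = 9.8·10^((102−76)/20) = 9.8·10^(26.0/20) = 195.54 m.

195.5 m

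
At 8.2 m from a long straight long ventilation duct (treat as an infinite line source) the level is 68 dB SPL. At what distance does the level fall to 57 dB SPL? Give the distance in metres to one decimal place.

103.2 m

Line-source spreading drops the level by 10·log₁₀(r₂/r₁); inverting, r₂/r₁ = 10^(ΔL/10).
r₂ = 8.2·10^((68−57)/10) = 8.2·10^(11.0/10) = 103.23 m.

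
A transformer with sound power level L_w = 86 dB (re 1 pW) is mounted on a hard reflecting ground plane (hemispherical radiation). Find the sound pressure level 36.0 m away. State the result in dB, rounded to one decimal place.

L_p = L_w − 10·log₁₀(2π·r²) with r = 36.0 m.
2π·r² = 8143 m², 10·log₁₀ of that is 39.108 dB.
L_p = 86 − 39.108 = 46.89 dB.

46.9 dB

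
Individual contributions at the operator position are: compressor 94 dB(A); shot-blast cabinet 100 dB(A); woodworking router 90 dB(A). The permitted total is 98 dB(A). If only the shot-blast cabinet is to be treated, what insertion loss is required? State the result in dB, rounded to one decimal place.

The untreated sources together contribute 10^(94/10) + 10^(90/10) = 3.512e+09, i.e. 95.46 dB(A).
To meet 98 dB(A) overall, the treated shot-blast cabinet may contribute at most 10^(98/10) − 3.512e+09 = 2.798e+09, i.e. 94.47 dB(A).
So the shot-blast cabinet must be reduced from 100 to 94.47 dB(A): IL = 5.53 dB.

5.5 dB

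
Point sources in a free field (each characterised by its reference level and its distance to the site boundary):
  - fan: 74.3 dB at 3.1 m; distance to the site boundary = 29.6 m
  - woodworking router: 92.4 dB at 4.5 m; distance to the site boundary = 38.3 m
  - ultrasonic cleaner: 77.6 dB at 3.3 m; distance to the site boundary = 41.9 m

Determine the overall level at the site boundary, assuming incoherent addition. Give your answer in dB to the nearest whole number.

Propagate each source to the receiver with L = L_ref − 20·log₁₀(r/r_ref), then add intensities.
fan: 74.3 − 20·log₁₀(29.6/3.1) = 74.3 − 19.60 = 54.70 dB.
woodworking router: 92.4 − 20·log₁₀(38.3/4.5) = 92.4 − 18.60 = 73.80 dB.
ultrasonic cleaner: 77.6 − 20·log₁₀(41.9/3.3) = 77.6 − 22.07 = 55.53 dB.
Σ 10^(L/10) = 2.464e+07 → L_total = 10·log₁₀(2.464e+07) = 73.92 dB.

74 dB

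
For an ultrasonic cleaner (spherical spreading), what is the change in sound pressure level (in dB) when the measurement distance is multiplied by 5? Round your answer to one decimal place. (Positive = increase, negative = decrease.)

Point-source spreading: ΔL = −20·log₁₀(r₂/r₁).
ΔL = −20·log₁₀(5) = -13.98 dB.

-14.0 dB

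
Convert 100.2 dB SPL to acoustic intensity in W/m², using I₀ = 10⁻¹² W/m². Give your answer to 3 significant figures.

0.0105 W/m²

I = I₀·10^(L/10) = 10⁻¹² × 10^(100.2/10) = 10^(-1.980).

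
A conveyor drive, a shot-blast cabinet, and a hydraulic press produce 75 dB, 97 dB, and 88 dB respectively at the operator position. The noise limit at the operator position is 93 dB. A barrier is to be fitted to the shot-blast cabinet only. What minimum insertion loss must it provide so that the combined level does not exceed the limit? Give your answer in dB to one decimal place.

Fixed contribution from the other sources: Σ 10^(L/10) = 10^(75/10) + 10^(88/10) = 6.626e+08 (88.21 dB).
The limit corresponds to 10^(93/10) = 1.995e+09; subtracting the fixed part leaves 1.333e+09 for the shot-blast cabinet, i.e. 91.25 dB.
So the shot-blast cabinet must be reduced from 97 to 91.25 dB: IL = 5.75 dB.

5.8 dB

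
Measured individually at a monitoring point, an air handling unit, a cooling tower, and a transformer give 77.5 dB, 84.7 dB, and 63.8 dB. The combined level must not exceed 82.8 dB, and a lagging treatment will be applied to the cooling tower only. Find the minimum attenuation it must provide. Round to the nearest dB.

Fixed contribution from the other sources: Σ 10^(L/10) = 10^(77.5/10) + 10^(63.8/10) = 5.863e+07 (77.68 dB).
The limit corresponds to 10^(82.8/10) = 1.905e+08; subtracting the fixed part leaves 1.319e+08 for the cooling tower, i.e. 81.20 dB.
Required insertion loss = 84.7 − 81.20 = 3.50 dB.

3 dB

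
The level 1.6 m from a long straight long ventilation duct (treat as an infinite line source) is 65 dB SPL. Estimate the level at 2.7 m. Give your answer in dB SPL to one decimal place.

For a line source, L₂ = L₁ − 10·log₁₀(r₂/r₁).
L₂ = 65 − 10·log₁₀(2.7/1.6) = 65 − 2.272 = 62.73 dB SPL.

62.7 dB SPL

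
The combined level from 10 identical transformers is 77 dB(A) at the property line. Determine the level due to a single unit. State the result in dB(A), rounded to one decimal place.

67.0 dB(A)

10 equal contributions raise the level by 10·log₁₀ 10 = 10.000 dB, so each unit alone gives 77 − 10.000.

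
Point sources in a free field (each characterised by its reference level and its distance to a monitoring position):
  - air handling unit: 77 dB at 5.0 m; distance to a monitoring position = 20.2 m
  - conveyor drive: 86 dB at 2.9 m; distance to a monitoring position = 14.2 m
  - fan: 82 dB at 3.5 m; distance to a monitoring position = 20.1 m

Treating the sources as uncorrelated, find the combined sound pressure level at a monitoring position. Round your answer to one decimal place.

73.9 dB

Apply inverse-square spreading to bring every level to the receiver, then sum 10^(L/10).
air handling unit: 77 − 20·log₁₀(20.2/5.0) = 77 − 12.13 = 64.87 dB.
conveyor drive: 86 − 20·log₁₀(14.2/2.9) = 86 − 13.80 = 72.20 dB.
fan: 82 − 20·log₁₀(20.1/3.5) = 82 − 15.18 = 66.82 dB.
Σ 10^(L/10) = 2.448e+07 → L_total = 10·log₁₀(2.448e+07) = 73.89 dB.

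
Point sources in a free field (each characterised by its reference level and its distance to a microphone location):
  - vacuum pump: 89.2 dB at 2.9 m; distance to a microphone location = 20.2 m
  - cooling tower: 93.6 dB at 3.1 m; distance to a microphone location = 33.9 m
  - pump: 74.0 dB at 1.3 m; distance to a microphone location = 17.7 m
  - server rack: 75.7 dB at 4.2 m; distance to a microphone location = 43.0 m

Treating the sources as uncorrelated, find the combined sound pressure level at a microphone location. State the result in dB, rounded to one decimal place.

Propagate each source to the receiver with L = L_ref − 20·log₁₀(r/r_ref), then add intensities.
vacuum pump: 89.2 − 20·log₁₀(20.2/2.9) = 89.2 − 16.86 = 72.34 dB.
cooling tower: 93.6 − 20·log₁₀(33.9/3.1) = 93.6 − 20.78 = 72.82 dB.
pump: 74.0 − 20·log₁₀(17.7/1.3) = 74.0 − 22.68 = 51.32 dB.
server rack: 75.7 − 20·log₁₀(43.0/4.2) = 75.7 − 20.20 = 55.50 dB.
Σ 10^(L/10) = 3.679e+07 → L_total = 10·log₁₀(3.679e+07) = 75.66 dB.

75.7 dB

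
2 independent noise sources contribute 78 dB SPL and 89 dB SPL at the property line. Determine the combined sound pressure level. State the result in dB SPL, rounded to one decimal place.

89.3 dB SPL

Incoherent sources combine by intensity addition: L_total = 10·log₁₀(Σ 10^(L_i/10)).
Σ 10^(L/10) = 10^(78/10) + 10^(89/10) = 8.574e+08.
L_total = 10·log₁₀(8.574e+08) = 89.33 dB SPL.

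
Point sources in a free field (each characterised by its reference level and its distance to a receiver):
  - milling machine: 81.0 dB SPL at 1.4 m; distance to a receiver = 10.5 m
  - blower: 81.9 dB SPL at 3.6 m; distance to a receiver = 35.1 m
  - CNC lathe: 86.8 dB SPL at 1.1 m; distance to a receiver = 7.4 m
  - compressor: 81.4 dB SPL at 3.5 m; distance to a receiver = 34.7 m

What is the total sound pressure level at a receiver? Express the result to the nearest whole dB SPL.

72 dB SPL

Propagate each source to the receiver with L = L_ref − 20·log₁₀(r/r_ref), then add intensities.
milling machine: 81.0 − 20·log₁₀(10.5/1.4) = 81.0 − 17.50 = 63.50 dB SPL.
blower: 81.9 − 20·log₁₀(35.1/3.6) = 81.9 − 19.78 = 62.12 dB SPL.
CNC lathe: 86.8 − 20·log₁₀(7.4/1.1) = 86.8 − 16.56 = 70.24 dB SPL.
compressor: 81.4 − 20·log₁₀(34.7/3.5) = 81.4 − 19.93 = 61.47 dB SPL.
Σ 10^(L/10) = 1.585e+07 → L_total = 10·log₁₀(1.585e+07) = 72.00 dB SPL.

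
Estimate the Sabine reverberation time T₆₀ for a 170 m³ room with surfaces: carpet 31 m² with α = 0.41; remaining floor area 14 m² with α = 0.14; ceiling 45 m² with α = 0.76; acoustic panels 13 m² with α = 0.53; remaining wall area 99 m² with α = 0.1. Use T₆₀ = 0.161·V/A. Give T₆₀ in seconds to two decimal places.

0.42 s

Summing Sᵢαᵢ: 31·0.41 + 14·0.14 + 45·0.76 + 13·0.53 + 99·0.1 = 65.66 m².
T₆₀ = 0.161 × 170 / 65.66 = 0.417 s.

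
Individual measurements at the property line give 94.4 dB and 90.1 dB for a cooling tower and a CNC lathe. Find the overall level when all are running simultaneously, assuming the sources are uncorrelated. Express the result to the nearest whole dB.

96 dB

Incoherent sources combine by intensity addition: L_total = 10·log₁₀(Σ 10^(L_i/10)).
Σ 10^(L/10) = 10^(94.4/10) + 10^(90.1/10) = 3.778e+09.
L_total = 10·log₁₀(3.778e+09) = 95.77 dB.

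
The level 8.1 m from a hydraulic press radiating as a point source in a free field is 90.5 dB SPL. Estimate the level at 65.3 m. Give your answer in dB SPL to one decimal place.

For a point source, L₂ = L₁ − 20·log₁₀(r₂/r₁).
L₂ = 90.5 − 20·log₁₀(65.3/8.1) = 90.5 − 18.129 = 72.37 dB SPL.

72.4 dB SPL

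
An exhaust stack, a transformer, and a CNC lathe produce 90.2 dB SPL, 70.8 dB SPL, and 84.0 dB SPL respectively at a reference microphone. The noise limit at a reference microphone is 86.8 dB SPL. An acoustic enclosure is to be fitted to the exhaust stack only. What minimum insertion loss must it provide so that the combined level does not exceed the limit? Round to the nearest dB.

Everything except the exhaust stack sums to 10^(70.8/10) + 10^(84.0/10) = 2.632e+08 in linear terms, 84.20 dB SPL.
To meet 86.8 dB SPL overall, the treated exhaust stack may contribute at most 10^(86.8/10) − 2.632e+08 = 2.154e+08, i.e. 83.33 dB SPL.
Required insertion loss = 90.2 − 83.33 = 6.87 dB.

7 dB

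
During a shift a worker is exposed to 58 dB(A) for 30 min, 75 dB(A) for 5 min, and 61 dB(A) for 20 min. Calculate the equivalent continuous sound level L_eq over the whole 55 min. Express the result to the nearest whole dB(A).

L_eq = 10·log₁₀[(1/T)·Σ tᵢ·10^(Lᵢ/10)] with T = 55 min.
Σ tᵢ·10^(Lᵢ/10) = 30·10^(58/10) + 5·10^(75/10) + 20·10^(61/10) = 2.022e+08.
L_eq = 10·log₁₀(2.022e+08/55) = 65.65 dB(A).

66 dB(A)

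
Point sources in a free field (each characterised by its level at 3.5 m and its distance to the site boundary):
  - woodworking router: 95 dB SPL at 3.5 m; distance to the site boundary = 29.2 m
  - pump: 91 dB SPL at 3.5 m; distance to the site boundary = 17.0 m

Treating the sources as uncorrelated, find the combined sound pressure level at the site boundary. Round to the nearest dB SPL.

80 dB SPL

Propagate each source to the receiver with L = L_ref − 20·log₁₀(r/r_ref), then add intensities.
woodworking router: 95 − 20·log₁₀(29.2/3.5) = 95 − 18.43 = 76.57 dB SPL.
pump: 91 − 20·log₁₀(17.0/3.5) = 91 − 13.73 = 77.27 dB SPL.
Σ 10^(L/10) = 9.880e+07 → L_total = 10·log₁₀(9.880e+07) = 79.95 dB SPL.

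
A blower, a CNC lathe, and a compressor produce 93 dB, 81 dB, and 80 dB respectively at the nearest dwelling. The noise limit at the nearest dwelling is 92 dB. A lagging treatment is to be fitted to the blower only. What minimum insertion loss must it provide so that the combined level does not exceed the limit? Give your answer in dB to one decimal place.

Fixed contribution from the other sources: Σ 10^(L/10) = 10^(81/10) + 10^(80/10) = 2.259e+08 (83.54 dB).
To meet 92 dB overall, the treated blower may contribute at most 10^(92/10) − 2.259e+08 = 1.359e+09, i.e. 91.33 dB.
So the blower must be reduced from 93 to 91.33 dB: IL = 1.67 dB.

1.7 dB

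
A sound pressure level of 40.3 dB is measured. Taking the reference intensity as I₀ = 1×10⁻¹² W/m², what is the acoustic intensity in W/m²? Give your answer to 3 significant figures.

I/I₀ = 10^(40.3/10) = 1.072e+04, so I = 1.072e+04 × 10⁻¹² W/m².

1.07e-08 W/m²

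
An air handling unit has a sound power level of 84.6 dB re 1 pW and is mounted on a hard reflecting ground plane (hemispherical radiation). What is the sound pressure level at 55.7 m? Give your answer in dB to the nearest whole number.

42 dB

L_p = L_w − 10·log₁₀(2π·r²) with r = 55.7 m.
2π·r² = 1.949e+04 m², 10·log₁₀ of that is 42.899 dB.
L_p = 84.6 − 42.899 = 41.70 dB.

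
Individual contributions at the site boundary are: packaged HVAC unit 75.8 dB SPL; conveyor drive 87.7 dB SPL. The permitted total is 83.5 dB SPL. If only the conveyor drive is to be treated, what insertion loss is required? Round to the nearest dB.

Fixed contribution from the other source: Σ 10^(L/10) = 10^(75.8/10) = 3.802e+07 (75.80 dB SPL).
To meet 83.5 dB SPL overall, the treated conveyor drive may contribute at most 10^(83.5/10) − 3.802e+07 = 1.859e+08, i.e. 82.69 dB SPL.
Required insertion loss = 87.7 − 82.69 = 5.01 dB.

5 dB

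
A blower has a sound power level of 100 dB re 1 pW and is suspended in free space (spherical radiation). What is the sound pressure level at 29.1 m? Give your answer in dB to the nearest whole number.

The power spreads over a sphere of area 4π·r², so L_p = L_w − 10·log₁₀(4π·r²).
4π·r² = 1.064e+04 m², 10·log₁₀ of that is 40.270 dB.
L_p = 100 − 40.270 = 59.73 dB.

60 dB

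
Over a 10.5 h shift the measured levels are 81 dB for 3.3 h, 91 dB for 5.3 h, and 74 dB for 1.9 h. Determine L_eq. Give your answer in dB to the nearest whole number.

88 dB

Weight each interval's intensity by its duration and average over T = 10.5 h:
Σ tᵢ·10^(Lᵢ/10) = 3.3·10^(81/10) + 5.3·10^(91/10) + 1.9·10^(74/10) = 7.135e+09.
L_eq = 10·log₁₀(7.135e+09/10.5) = 88.32 dB.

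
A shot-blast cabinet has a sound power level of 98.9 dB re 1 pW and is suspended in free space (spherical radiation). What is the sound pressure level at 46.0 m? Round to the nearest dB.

The power spreads over a sphere of area 4π·r², so L_p = L_w − 10·log₁₀(4π·r²).
4π·r² = 2.659e+04 m², 10·log₁₀ of that is 44.247 dB.
L_p = 98.9 − 44.247 = 54.65 dB.

55 dB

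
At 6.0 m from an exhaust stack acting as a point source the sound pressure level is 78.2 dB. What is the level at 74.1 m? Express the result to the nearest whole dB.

Spherical spreading from a point source gives a 20·log₁₀(r₂/r₁) drop.
L₂ = 78.2 − 20·log₁₀(74.1/6.0) = 78.2 − 21.833 = 56.37 dB.

56 dB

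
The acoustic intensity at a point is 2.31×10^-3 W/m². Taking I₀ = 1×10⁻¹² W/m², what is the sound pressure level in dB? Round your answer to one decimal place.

93.6 dB

Dividing by I₀ shifts the exponent by 12: I/I₀ = 2.31×10^9.
L = 10·(0.3636 + 9) = 93.64 dB.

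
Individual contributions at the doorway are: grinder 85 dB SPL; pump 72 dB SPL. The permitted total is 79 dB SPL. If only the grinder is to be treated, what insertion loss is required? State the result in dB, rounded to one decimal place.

Fixed contribution from the other source: Σ 10^(L/10) = 10^(72/10) = 1.585e+07 (72.00 dB SPL).
The limit corresponds to 10^(79/10) = 7.943e+07; subtracting the fixed part leaves 6.358e+07 for the grinder, i.e. 78.03 dB SPL.
Required insertion loss = 85 − 78.03 = 6.97 dB.

7.0 dB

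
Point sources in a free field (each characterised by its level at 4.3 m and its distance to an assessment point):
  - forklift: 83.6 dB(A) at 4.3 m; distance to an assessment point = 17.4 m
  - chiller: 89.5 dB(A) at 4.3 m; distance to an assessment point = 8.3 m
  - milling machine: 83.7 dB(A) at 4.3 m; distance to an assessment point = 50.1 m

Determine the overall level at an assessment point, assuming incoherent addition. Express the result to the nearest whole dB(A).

84 dB(A)

Propagate each source to the receiver with L = L_ref − 20·log₁₀(r/r_ref), then add intensities.
forklift: 83.6 − 20·log₁₀(17.4/4.3) = 83.6 − 12.14 = 71.46 dB(A).
chiller: 89.5 − 20·log₁₀(8.3/4.3) = 89.5 − 5.71 = 83.79 dB(A).
milling machine: 83.7 − 20·log₁₀(50.1/4.3) = 83.7 − 21.33 = 62.37 dB(A).
Σ 10^(L/10) = 2.549e+08 → L_total = 10·log₁₀(2.549e+08) = 84.06 dB(A).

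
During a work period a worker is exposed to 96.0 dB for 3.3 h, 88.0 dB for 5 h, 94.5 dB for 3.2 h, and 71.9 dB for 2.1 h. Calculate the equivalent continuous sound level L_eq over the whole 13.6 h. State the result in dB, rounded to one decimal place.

The energy average is taken in the linear domain: L_eq = 10·log₁₀[(Σ tᵢ·10^(Lᵢ/10))/T], T = 13.6 h.
Σ tᵢ·10^(Lᵢ/10) = 3.3·10^(96.0/10) + 5·10^(88.0/10) + 3.2·10^(94.5/10) + 2.1·10^(71.9/10) = 2.534e+10.
L_eq = 10·log₁₀(2.534e+10/13.6) = 92.70 dB.

92.7 dB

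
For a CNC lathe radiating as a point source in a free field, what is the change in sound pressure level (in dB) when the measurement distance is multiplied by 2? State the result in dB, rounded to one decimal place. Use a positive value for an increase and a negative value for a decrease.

-6.0 dB

With spherical spreading the level changes by −20·log₁₀(r₂/r₁).
ΔL = −20·log₁₀(2) = -6.02 dB.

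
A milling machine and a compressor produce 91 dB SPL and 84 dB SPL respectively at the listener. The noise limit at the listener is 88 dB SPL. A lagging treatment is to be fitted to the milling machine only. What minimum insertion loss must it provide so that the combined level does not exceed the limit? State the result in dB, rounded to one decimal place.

5.2 dB

Everything except the milling machine sums to 10^(84/10) = 2.512e+08 in linear terms, 84.00 dB SPL.
The limit corresponds to 10^(88/10) = 6.310e+08; subtracting the fixed part leaves 3.798e+08 for the milling machine, i.e. 85.80 dB SPL.
So the milling machine must be reduced from 91 to 85.80 dB SPL: IL = 5.20 dB.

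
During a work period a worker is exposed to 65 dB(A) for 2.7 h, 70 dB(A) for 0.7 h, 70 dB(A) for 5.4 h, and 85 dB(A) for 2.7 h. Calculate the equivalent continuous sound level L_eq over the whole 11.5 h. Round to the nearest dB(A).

79 dB(A)

The energy average is taken in the linear domain: L_eq = 10·log₁₀[(Σ tᵢ·10^(Lᵢ/10))/T], T = 11.5 h.
Σ tᵢ·10^(Lᵢ/10) = 2.7·10^(65/10) + 0.7·10^(70/10) + 5.4·10^(70/10) + 2.7·10^(85/10) = 9.234e+08.
L_eq = 10·log₁₀(9.234e+08/11.5) = 79.05 dB(A).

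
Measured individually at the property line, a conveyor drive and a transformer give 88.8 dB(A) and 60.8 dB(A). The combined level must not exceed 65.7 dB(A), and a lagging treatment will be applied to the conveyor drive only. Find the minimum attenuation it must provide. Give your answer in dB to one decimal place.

Fixed contribution from the other source: Σ 10^(L/10) = 10^(60.8/10) = 1.202e+06 (60.80 dB(A)).
The limit corresponds to 10^(65.7/10) = 3.715e+06; subtracting the fixed part leaves 2.513e+06 for the conveyor drive, i.e. 64.00 dB(A).
So the conveyor drive must be reduced from 88.8 to 64.00 dB(A): IL = 24.80 dB.

24.8 dB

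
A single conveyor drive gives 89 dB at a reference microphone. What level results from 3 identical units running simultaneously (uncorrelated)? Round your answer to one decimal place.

N identical incoherent sources raise the level by 10·log₁₀ N.
L_total = 89 + 10·log₁₀(3) = 89 + 4.771 = 93.77 dB.

93.8 dB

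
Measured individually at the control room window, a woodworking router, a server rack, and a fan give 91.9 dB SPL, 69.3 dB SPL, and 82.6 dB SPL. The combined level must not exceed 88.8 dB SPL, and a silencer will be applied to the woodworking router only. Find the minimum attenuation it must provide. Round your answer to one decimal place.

4.4 dB

Everything except the woodworking router sums to 10^(69.3/10) + 10^(82.6/10) = 1.905e+08 in linear terms, 82.80 dB SPL.
To meet 88.8 dB SPL overall, the treated woodworking router may contribute at most 10^(88.8/10) − 1.905e+08 = 5.681e+08, i.e. 87.54 dB SPL.
So the woodworking router must be reduced from 91.9 to 87.54 dB SPL: IL = 4.36 dB.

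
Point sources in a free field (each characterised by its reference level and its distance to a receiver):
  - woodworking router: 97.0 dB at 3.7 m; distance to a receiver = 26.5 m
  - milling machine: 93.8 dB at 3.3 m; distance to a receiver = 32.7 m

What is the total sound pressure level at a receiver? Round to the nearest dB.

Apply inverse-square spreading to bring every level to the receiver, then sum 10^(L/10).
woodworking router: 97.0 − 20·log₁₀(26.5/3.7) = 97.0 − 17.10 = 79.90 dB.
milling machine: 93.8 − 20·log₁₀(32.7/3.3) = 93.8 − 19.92 = 73.88 dB.
Σ 10^(L/10) = 1.221e+08 → L_total = 10·log₁₀(1.221e+08) = 80.87 dB.

81 dB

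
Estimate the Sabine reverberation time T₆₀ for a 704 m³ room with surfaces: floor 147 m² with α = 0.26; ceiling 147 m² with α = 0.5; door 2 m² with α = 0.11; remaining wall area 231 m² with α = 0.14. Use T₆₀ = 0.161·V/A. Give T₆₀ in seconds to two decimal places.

Summing Sᵢαᵢ: 147·0.26 + 147·0.5 + 2·0.11 + 231·0.14 = 144.28 m².
T₆₀ = 0.161·V/A = 0.161·704/144.28 = 0.786 s.

0.79 s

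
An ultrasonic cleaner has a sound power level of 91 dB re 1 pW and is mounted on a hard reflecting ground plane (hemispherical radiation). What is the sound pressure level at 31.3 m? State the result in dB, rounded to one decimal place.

53.1 dB

Free-field hemispherical radiation: L_p = L_w − 10·log₁₀(2π·r²), r = 31.3 m.
2π·r² = 6156 m², 10·log₁₀ of that is 37.893 dB.
L_p = 91 − 37.893 = 53.11 dB.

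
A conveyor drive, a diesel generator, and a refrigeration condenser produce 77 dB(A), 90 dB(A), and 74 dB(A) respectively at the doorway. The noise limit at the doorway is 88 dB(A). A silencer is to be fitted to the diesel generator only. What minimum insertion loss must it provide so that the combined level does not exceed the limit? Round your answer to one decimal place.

Everything except the diesel generator sums to 10^(77/10) + 10^(74/10) = 7.524e+07 in linear terms, 78.76 dB(A).
To meet 88 dB(A) overall, the treated diesel generator may contribute at most 10^(88/10) − 7.524e+07 = 5.557e+08, i.e. 87.45 dB(A).
So the diesel generator must be reduced from 90 to 87.45 dB(A): IL = 2.55 dB.

2.6 dB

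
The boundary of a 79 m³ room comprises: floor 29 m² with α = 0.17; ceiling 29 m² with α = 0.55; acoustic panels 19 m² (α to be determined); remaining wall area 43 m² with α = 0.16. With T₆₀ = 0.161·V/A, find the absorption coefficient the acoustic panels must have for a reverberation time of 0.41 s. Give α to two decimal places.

0.17

From T₆₀ = 0.161·V/A, the target T₆₀ = 0.41 s needs A = 0.161·79/0.41 = 31.02 m².
Absorption from the other surfaces = 29·0.17 + 29·0.55 + 43·0.16 = 27.76 m², so the acoustic panels must supply 3.26 m² over 19 m².
α = 3.26/19 = 0.172.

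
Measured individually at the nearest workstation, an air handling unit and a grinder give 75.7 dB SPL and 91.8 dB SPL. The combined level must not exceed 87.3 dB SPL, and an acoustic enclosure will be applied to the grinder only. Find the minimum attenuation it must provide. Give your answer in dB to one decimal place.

4.8 dB

The untreated sources together contribute 10^(75.7/10) = 3.715e+07, i.e. 75.70 dB SPL.
To meet 87.3 dB SPL overall, the treated grinder may contribute at most 10^(87.3/10) − 3.715e+07 = 4.999e+08, i.e. 86.99 dB SPL.
Required insertion loss = 91.8 − 86.99 = 4.81 dB.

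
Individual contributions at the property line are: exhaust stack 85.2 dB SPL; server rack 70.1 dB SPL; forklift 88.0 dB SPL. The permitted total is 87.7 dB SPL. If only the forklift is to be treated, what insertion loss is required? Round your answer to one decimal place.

4.1 dB

The untreated sources together contribute 10^(85.2/10) + 10^(70.1/10) = 3.414e+08, i.e. 85.33 dB SPL.
The limit corresponds to 10^(87.7/10) = 5.888e+08; subtracting the fixed part leaves 2.475e+08 for the forklift, i.e. 83.94 dB SPL.
So the forklift must be reduced from 88.0 to 83.94 dB SPL: IL = 4.06 dB.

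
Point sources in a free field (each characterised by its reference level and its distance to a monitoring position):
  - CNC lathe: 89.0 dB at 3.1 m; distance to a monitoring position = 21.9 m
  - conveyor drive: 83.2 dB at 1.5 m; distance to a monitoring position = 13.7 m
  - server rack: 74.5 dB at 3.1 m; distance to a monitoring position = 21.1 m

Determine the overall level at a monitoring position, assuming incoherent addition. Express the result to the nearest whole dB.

73 dB

Apply inverse-square spreading to bring every level to the receiver, then sum 10^(L/10).
CNC lathe: 89.0 − 20·log₁₀(21.9/3.1) = 89.0 − 16.98 = 72.02 dB.
conveyor drive: 83.2 − 20·log₁₀(13.7/1.5) = 83.2 − 19.21 = 63.99 dB.
server rack: 74.5 − 20·log₁₀(21.1/3.1) = 74.5 − 16.66 = 57.84 dB.
Σ 10^(L/10) = 1.903e+07 → L_total = 10·log₁₀(1.903e+07) = 72.79 dB.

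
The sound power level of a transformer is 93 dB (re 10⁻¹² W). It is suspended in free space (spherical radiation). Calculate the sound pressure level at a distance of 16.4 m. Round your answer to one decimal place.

The power spreads over a sphere of area 4π·r², so L_p = L_w − 10·log₁₀(4π·r²).
4π·r² = 3380 m², 10·log₁₀ of that is 35.289 dB.
L_p = 93 − 35.289 = 57.71 dB.

57.7 dB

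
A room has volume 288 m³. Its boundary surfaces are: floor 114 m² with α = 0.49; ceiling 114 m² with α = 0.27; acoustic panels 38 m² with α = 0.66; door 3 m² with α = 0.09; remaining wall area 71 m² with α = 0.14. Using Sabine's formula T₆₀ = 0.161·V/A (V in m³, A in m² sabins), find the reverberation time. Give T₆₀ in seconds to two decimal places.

0.38 s

A = Σ Sᵢαᵢ = 114·0.49 + 114·0.27 + 38·0.66 + 3·0.09 + 71·0.14 = 121.93 m².
T₆₀ = 0.161 × 288 / 121.93 = 0.380 s.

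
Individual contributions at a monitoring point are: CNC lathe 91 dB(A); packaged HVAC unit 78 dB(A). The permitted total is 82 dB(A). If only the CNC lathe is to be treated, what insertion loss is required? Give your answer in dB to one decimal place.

Everything except the CNC lathe sums to 10^(78/10) = 6.310e+07 in linear terms, 78.00 dB(A).
To meet 82 dB(A) overall, the treated CNC lathe may contribute at most 10^(82/10) − 6.310e+07 = 9.539e+07, i.e. 79.80 dB(A).
Required insertion loss = 91 − 79.80 = 11.20 dB.

11.2 dB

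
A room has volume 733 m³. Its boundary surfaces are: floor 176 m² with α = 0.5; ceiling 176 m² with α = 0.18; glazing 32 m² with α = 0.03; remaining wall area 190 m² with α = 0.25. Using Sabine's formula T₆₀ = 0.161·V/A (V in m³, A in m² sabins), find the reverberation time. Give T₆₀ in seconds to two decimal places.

0.70 s

Total absorption A = 176·0.5 + 176·0.18 + 32·0.03 + 190·0.25 = 168.14 m² sabins.
T₆₀ = 0.161·V/A = 0.161·733/168.14 = 0.702 s.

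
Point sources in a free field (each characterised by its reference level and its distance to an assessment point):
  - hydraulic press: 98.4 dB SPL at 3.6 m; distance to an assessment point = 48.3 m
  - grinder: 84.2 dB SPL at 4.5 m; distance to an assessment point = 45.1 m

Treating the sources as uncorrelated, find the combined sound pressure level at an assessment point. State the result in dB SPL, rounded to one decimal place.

76.1 dB SPL

First find each source's level at the receiver (point-source: −20·log₁₀(r/r_ref)), then combine on an intensity basis.
hydraulic press: 98.4 − 20·log₁₀(48.3/3.6) = 98.4 − 22.55 = 75.85 dB SPL.
grinder: 84.2 − 20·log₁₀(45.1/4.5) = 84.2 − 20.02 = 64.18 dB SPL.
Σ 10^(L/10) = 4.105e+07 → L_total = 10·log₁₀(4.105e+07) = 76.13 dB SPL.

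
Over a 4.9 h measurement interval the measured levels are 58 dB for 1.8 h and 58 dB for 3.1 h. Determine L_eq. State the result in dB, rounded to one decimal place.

Weight each interval's intensity by its duration and average over T = 4.9 h:
Σ tᵢ·10^(Lᵢ/10) = 1.8·10^(58/10) + 3.1·10^(58/10) = 3.092e+06.
L_eq = 10·log₁₀(3.092e+06/4.9) = 58.00 dB.

58.0 dB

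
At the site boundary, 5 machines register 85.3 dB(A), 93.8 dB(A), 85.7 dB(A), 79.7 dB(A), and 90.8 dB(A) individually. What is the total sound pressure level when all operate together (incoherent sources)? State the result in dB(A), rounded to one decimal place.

96.4 dB(A)

Incoherent sources combine by intensity addition: L_total = 10·log₁₀(Σ 10^(L_i/10)).
Σ 10^(L/10) = 10^(85.3/10) + 10^(93.8/10) + 10^(85.7/10) + 10^(79.7/10) + 10^(90.8/10) = 4.405e+09.
L_total = 10·log₁₀(4.405e+09) = 96.44 dB(A).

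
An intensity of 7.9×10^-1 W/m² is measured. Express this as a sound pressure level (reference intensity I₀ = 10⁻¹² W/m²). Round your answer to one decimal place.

119.0 dB

L = 10·log₁₀(I/I₀) = 10·log₁₀(7.9×10^-1/10⁻¹²) = 10·log₁₀(7.9×10^11).
L = 10·(0.8976 + 11) = 118.98 dB.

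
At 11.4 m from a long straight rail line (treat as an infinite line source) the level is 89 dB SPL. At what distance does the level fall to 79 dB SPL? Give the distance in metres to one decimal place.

The 10.0 dB drop corresponds to a distance ratio of 10^(10.0/10) for a line source.
r₂ = 11.4·10^((89−79)/10) = 11.4·10^(10.0/10) = 114.00 m.

114.0 m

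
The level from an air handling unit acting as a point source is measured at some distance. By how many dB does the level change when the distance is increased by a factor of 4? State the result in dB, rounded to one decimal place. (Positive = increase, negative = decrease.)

Point-source spreading: ΔL = −20·log₁₀(r₂/r₁).
ΔL = −20·log₁₀(4) = -12.04 dB.

-12.0 dB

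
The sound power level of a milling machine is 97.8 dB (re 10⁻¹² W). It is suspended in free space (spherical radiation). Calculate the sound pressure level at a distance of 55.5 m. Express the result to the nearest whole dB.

L_p = L_w − 10·log₁₀(4π·r²) with r = 55.5 m.
4π·r² = 3.871e+04 m², 10·log₁₀ of that is 45.878 dB.
L_p = 97.8 − 45.878 = 51.92 dB.

52 dB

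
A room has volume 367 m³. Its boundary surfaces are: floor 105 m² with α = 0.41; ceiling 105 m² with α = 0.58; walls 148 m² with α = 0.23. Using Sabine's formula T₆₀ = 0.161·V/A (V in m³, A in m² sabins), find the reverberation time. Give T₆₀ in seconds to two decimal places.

Total absorption A = 105·0.41 + 105·0.58 + 148·0.23 = 137.99 m² sabins.
T₆₀ = 0.161 × 367 / 137.99 = 0.428 s.

0.43 s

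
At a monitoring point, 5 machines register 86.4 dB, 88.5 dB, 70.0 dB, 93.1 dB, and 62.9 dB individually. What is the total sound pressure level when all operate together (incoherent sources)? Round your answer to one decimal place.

95.0 dB

Incoherent sources combine by intensity addition: L_total = 10·log₁₀(Σ 10^(L_i/10)).
Σ 10^(L/10) = 10^(86.4/10) + 10^(88.5/10) + 10^(70.0/10) + 10^(93.1/10) + 10^(62.9/10) = 3.198e+09.
L_total = 10·log₁₀(3.198e+09) = 95.05 dB.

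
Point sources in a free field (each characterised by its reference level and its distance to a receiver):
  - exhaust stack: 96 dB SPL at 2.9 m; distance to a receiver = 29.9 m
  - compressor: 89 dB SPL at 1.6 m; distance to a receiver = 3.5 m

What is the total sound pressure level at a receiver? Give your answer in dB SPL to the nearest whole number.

83 dB SPL

Apply inverse-square spreading to bring every level to the receiver, then sum 10^(L/10).
exhaust stack: 96 − 20·log₁₀(29.9/2.9) = 96 − 20.27 = 75.73 dB SPL.
compressor: 89 − 20·log₁₀(3.5/1.6) = 89 − 6.80 = 82.20 dB SPL.
Σ 10^(L/10) = 2.034e+08 → L_total = 10·log₁₀(2.034e+08) = 83.08 dB SPL.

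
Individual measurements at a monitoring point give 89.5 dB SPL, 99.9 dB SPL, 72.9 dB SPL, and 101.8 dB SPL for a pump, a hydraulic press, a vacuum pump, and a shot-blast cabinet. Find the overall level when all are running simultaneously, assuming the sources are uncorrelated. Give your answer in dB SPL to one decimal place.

Incoherent sources combine by intensity addition: L_total = 10·log₁₀(Σ 10^(L_i/10)).
Σ 10^(L/10) = 10^(89.5/10) + 10^(99.9/10) + 10^(72.9/10) + 10^(101.8/10) = 2.582e+10.
L_total = 10·log₁₀(2.582e+10) = 104.12 dB SPL.

104.1 dB SPL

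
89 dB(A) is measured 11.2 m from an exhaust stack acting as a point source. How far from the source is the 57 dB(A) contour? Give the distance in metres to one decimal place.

445.9 m

Point-source spreading drops the level by 20·log₁₀(r₂/r₁); inverting, r₂/r₁ = 10^(ΔL/20).
r₂ = 11.2·10^((89−57)/20) = 11.2·10^(32.0/20) = 445.88 m.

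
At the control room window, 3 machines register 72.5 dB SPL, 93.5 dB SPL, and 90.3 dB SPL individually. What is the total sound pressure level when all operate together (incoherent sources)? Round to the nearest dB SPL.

95 dB SPL

For uncorrelated sources the intensities add, so convert each level to linear form, sum, and take 10·log₁₀ of the total.
Σ 10^(L/10) = 10^(72.5/10) + 10^(93.5/10) + 10^(90.3/10) = 3.328e+09.
L_total = 10·log₁₀(3.328e+09) = 95.22 dB SPL.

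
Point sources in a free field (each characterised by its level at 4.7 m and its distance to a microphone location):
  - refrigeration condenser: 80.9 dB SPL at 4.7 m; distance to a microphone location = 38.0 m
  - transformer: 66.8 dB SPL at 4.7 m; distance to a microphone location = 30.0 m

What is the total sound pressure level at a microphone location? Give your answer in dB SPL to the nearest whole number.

Propagate each source to the receiver with L = L_ref − 20·log₁₀(r/r_ref), then add intensities.
refrigeration condenser: 80.9 − 20·log₁₀(38.0/4.7) = 80.9 − 18.15 = 62.75 dB SPL.
transformer: 66.8 − 20·log₁₀(30.0/4.7) = 66.8 − 16.10 = 50.70 dB SPL.
Σ 10^(L/10) = 2.000e+06 → L_total = 10·log₁₀(2.000e+06) = 63.01 dB SPL.

63 dB SPL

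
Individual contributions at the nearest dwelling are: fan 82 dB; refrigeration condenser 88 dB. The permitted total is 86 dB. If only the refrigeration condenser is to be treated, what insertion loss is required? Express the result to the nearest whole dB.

4 dB

Everything except the refrigeration condenser sums to 10^(82/10) = 1.585e+08 in linear terms, 82.00 dB.
To meet 86 dB overall, the treated refrigeration condenser may contribute at most 10^(86/10) − 1.585e+08 = 2.396e+08, i.e. 83.80 dB.
So the refrigeration condenser must be reduced from 88 to 83.80 dB: IL = 4.20 dB.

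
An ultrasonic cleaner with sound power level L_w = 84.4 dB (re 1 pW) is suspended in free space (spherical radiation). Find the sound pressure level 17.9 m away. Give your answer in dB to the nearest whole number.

Free-field spherical radiation: L_p = L_w − 10·log₁₀(4π·r²), r = 17.9 m.
4π·r² = 4026 m², 10·log₁₀ of that is 36.049 dB.
L_p = 84.4 − 36.049 = 48.35 dB.

48 dB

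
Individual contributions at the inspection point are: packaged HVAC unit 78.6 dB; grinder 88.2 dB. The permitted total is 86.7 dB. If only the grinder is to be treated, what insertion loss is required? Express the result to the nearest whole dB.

2 dB

Fixed contribution from the other source: Σ 10^(L/10) = 10^(78.6/10) = 7.244e+07 (78.60 dB).
The limit corresponds to 10^(86.7/10) = 4.677e+08; subtracting the fixed part leaves 3.953e+08 for the grinder, i.e. 85.97 dB.
So the grinder must be reduced from 88.2 to 85.97 dB: IL = 2.23 dB.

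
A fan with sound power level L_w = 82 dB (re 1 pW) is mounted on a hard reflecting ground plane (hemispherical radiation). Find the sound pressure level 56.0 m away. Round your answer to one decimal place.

39.1 dB

Free-field hemispherical radiation: L_p = L_w − 10·log₁₀(2π·r²), r = 56.0 m.
2π·r² = 1.97e+04 m², 10·log₁₀ of that is 42.946 dB.
L_p = 82 − 42.946 = 39.05 dB.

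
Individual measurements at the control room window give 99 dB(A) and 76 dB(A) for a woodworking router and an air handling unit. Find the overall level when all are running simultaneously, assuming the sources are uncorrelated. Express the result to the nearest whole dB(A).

Incoherent sources combine by intensity addition: L_total = 10·log₁₀(Σ 10^(L_i/10)).
Σ 10^(L/10) = 10^(99/10) + 10^(76/10) = 7.983e+09.
L_total = 10·log₁₀(7.983e+09) = 99.02 dB(A).

99 dB(A)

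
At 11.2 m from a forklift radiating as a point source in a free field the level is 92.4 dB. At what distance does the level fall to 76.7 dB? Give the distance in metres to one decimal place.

68.3 m

The 15.7 dB drop corresponds to a distance ratio of 10^(15.7/20) for a point source.
r₂ = 11.2·10^((92.4−76.7)/20) = 11.2·10^(15.7/20) = 68.27 m.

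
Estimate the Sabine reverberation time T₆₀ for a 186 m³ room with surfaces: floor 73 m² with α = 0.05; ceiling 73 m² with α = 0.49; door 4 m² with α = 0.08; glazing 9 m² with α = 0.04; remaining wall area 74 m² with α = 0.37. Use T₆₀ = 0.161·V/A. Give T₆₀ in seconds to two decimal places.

0.44 s

Summing Sᵢαᵢ: 73·0.05 + 73·0.49 + 4·0.08 + 9·0.04 + 74·0.37 = 67.48 m².
T₆₀ = 0.161·V/A = 0.161·186/67.48 = 0.444 s.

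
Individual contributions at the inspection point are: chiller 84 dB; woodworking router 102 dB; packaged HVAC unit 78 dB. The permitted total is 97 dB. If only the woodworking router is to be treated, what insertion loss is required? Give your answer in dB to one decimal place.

The untreated sources together contribute 10^(84/10) + 10^(78/10) = 3.143e+08, i.e. 84.97 dB.
To meet 97 dB overall, the treated woodworking router may contribute at most 10^(97/10) − 3.143e+08 = 4.698e+09, i.e. 96.72 dB.
So the woodworking router must be reduced from 102 to 96.72 dB: IL = 5.28 dB.

5.3 dB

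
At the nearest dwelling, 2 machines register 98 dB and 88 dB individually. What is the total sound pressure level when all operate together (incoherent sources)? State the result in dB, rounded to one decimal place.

98.4 dB

For uncorrelated sources the intensities add, so convert each level to linear form, sum, and take 10·log₁₀ of the total.
Σ 10^(L/10) = 10^(98/10) + 10^(88/10) = 6.941e+09.
L_total = 10·log₁₀(6.941e+09) = 98.41 dB.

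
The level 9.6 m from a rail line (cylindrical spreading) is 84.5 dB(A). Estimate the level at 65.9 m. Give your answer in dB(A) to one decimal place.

For a line source, L₂ = L₁ − 10·log₁₀(r₂/r₁).
L₂ = 84.5 − 10·log₁₀(65.9/9.6) = 84.5 − 8.366 = 76.13 dB(A).

76.1 dB(A)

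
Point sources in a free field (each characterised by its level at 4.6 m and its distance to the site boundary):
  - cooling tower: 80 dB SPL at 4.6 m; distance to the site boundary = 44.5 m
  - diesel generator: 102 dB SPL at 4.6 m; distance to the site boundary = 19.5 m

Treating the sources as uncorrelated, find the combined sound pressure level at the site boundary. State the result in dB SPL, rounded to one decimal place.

Propagate each source to the receiver with L = L_ref − 20·log₁₀(r/r_ref), then add intensities.
cooling tower: 80 − 20·log₁₀(44.5/4.6) = 80 − 19.71 = 60.29 dB SPL.
diesel generator: 102 − 20·log₁₀(19.5/4.6) = 102 − 12.55 = 89.45 dB SPL.
Σ 10^(L/10) = 8.830e+08 → L_total = 10·log₁₀(8.830e+08) = 89.46 dB SPL.

89.5 dB SPL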